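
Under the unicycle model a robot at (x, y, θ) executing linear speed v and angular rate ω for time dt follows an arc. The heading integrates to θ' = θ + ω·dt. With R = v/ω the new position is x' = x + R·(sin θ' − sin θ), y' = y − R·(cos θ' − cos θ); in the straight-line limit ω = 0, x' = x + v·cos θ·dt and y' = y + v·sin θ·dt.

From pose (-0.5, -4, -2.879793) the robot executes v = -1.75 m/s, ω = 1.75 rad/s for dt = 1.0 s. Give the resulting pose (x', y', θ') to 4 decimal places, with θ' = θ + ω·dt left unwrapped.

(0.1455, -2.6072, -1.1298)

θ' = -2.8798 + 1.75·1.0 = -1.1298
R = v/ω = -1.75/1.75 = -1.0000
x' = -0.5 + -1.0000·(sin -1.1298 − sin -2.8798) = 0.1455
y' = -4 − -1.0000·(cos -1.1298 − cos -2.8798) = -2.6072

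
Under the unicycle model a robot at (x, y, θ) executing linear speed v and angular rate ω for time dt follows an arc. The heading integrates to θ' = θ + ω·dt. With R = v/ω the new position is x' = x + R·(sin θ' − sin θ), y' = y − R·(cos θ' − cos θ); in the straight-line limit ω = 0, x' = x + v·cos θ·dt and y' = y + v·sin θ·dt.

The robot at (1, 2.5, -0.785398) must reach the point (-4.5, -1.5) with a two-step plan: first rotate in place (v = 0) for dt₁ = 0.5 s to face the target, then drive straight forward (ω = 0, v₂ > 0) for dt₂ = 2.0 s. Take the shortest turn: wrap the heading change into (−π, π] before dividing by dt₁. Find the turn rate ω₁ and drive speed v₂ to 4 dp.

ω₁ = -3.4548, v₂ = 3.4004

heading to target = atan2(-1.5−2.5, -4.5−1) = -2.5128
Δθ = wrap(-2.5128 − -0.7854) = -1.7274; ω₁ = Δθ/dt₁ = -3.4548
distance = √((-4.5−1)² + (-1.5−2.5)²) = 6.8007; v₂ = distance/dt₂ = 3.4004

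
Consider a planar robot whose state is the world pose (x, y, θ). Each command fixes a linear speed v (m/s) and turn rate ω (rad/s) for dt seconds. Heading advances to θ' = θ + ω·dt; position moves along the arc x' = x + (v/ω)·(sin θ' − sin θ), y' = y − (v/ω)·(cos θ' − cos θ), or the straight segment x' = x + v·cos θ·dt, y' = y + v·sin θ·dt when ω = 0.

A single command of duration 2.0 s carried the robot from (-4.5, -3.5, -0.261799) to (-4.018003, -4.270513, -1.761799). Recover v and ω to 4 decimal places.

v = 0.5000, ω = -0.7500

Δθ = -1.761799 − -0.261799 = -1.500000
ω = Δθ/dt = -1.500000/2.0 = -0.7500
R = −Δy/(cos θ' − cos θ) = -0.6667
v = R·ω = -0.6667·-0.7500 = 0.5000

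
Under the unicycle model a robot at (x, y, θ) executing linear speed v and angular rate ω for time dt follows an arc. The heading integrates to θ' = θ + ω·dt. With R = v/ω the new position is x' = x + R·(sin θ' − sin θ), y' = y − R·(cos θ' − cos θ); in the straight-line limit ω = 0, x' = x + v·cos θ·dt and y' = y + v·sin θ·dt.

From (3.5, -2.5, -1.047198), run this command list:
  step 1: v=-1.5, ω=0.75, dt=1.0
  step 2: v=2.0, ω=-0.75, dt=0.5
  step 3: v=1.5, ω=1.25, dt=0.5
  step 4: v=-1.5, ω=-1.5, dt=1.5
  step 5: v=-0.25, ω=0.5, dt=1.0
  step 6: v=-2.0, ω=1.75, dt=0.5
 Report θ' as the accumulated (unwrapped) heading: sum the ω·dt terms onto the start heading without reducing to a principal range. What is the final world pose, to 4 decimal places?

step 1: θ'=-0.2972 (R=-2.0000) → pose (2.3536, -1.5877, -0.2972)
step 2: θ'=-0.6722 (R=-2.6667) → pose (3.2333, -2.0509, -0.6722)
step 3: θ'=-0.0472 (R=1.2000) → pose (3.9239, -2.3106, -0.0472)
step 4: θ'=-2.2972 (R=1.0000) → pose (3.2235, -0.6475, -2.2972)
step 5: θ'=-1.7972 (R=-0.5000) → pose (3.3370, -0.4277, -1.7972)
step 6: θ'=-0.9222 (R=-1.1429) → pose (3.1341, 0.5192, -0.9222)

(3.1341, 0.5192, -0.9222)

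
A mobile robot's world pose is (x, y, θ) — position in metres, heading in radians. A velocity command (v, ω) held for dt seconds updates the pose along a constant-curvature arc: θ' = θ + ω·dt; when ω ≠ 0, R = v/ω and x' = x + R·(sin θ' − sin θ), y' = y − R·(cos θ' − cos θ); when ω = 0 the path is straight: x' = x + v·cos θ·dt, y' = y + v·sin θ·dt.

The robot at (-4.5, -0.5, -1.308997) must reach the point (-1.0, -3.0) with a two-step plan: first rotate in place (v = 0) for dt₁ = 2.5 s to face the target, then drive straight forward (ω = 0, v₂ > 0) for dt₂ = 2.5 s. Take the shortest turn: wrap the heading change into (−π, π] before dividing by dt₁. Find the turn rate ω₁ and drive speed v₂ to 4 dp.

ω₁ = 0.2755, v₂ = 1.7205

heading to target = atan2(-3−-0.5, -1−-4.5) = -0.6202
Δθ = wrap(-0.6202 − -1.3090) = 0.6887; ω₁ = Δθ/dt₁ = 0.2755
distance = √((-1−-4.5)² + (-3−-0.5)²) = 4.3012; v₂ = distance/dt₂ = 1.7205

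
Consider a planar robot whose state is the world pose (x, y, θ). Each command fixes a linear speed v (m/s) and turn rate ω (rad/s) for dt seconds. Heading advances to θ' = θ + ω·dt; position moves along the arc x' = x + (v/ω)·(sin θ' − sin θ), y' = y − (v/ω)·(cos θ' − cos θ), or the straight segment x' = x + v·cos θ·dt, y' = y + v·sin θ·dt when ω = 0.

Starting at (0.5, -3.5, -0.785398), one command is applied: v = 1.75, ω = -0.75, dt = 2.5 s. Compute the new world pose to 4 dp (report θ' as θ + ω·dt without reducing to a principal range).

(-0.0700, -7.2183, -2.6604)

θ' = -0.7854 + -0.75·2.5 = -2.6604
R = v/ω = 1.75/-0.75 = -2.3333
x' = 0.5 + -2.3333·(sin -2.6604 − sin -0.7854) = -0.0700
y' = -3.5 − -2.3333·(cos -2.6604 − cos -0.7854) = -7.2183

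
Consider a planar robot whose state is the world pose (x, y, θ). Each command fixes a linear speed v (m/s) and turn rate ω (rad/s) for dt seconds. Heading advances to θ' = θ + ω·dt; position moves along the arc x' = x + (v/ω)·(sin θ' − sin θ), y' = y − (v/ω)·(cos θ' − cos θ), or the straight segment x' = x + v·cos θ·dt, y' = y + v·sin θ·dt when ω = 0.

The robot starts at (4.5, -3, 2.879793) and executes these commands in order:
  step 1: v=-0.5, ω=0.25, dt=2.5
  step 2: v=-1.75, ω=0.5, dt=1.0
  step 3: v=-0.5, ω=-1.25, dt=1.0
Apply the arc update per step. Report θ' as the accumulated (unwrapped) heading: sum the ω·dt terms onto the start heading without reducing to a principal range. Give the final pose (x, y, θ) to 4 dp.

step 1: θ'=3.5048 (R=-2.0000) → pose (5.7282, -2.9377, 3.5048)
step 2: θ'=4.0048 (R=-3.5000) → pose (7.1445, -1.9410, 4.0048)
step 3: θ'=2.7548 (R=0.4000) → pose (7.5993, -1.8306, 2.7548)

(7.5993, -1.8306, 2.7548)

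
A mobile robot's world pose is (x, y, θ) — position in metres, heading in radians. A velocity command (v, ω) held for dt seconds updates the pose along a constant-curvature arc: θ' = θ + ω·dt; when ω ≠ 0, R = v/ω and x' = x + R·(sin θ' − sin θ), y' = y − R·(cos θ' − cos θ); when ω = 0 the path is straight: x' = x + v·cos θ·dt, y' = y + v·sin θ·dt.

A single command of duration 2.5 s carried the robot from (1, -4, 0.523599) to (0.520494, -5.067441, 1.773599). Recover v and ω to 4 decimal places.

Δθ = 1.773599 − 0.523599 = 1.250000
ω = Δθ/dt = 1.250000/2.5 = 0.5000
R = −Δy/(cos θ' − cos θ) = -1.0000
v = R·ω = -1.0000·0.5000 = -0.5000

v = -0.5000, ω = 0.5000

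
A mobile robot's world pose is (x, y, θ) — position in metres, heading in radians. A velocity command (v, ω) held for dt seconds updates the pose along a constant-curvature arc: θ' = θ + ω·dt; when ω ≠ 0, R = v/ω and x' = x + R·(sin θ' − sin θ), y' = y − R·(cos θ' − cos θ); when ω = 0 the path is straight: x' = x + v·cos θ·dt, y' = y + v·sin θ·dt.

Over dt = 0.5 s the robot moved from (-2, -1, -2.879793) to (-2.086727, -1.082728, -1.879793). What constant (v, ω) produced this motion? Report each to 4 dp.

Δθ = -1.879793 − -2.879793 = 1.000000
ω = Δθ/dt = 1.000000/0.5 = 2.0000
R = Δx/(sin θ' − sin θ) = 0.1250
v = R·ω = 0.1250·2.0000 = 0.2500

v = 0.2500, ω = 2.0000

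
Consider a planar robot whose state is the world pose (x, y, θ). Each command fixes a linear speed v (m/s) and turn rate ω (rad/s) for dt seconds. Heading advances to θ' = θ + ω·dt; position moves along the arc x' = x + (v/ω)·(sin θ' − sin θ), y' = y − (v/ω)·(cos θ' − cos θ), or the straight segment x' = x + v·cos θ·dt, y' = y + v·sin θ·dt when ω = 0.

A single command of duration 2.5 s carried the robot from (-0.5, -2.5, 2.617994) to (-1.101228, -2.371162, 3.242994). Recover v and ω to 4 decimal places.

Δθ = 3.242994 − 2.617994 = 0.625000
ω = Δθ/dt = 0.625000/2.5 = 0.2500
R = Δx/(sin θ' − sin θ) = 1.0000
v = R·ω = 1.0000·0.2500 = 0.2500

v = 0.2500, ω = 0.2500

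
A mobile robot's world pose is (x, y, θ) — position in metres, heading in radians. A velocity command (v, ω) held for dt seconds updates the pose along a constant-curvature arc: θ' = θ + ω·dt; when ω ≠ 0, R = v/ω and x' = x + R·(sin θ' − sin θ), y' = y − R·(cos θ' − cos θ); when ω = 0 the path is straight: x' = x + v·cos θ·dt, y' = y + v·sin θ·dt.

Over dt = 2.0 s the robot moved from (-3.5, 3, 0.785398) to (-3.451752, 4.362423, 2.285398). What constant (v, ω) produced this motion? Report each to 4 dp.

Δθ = 2.285398 − 0.785398 = 1.500000
ω = Δθ/dt = 1.500000/2.0 = 0.7500
R = −Δy/(cos θ' − cos θ) = 1.0000
v = R·ω = 1.0000·0.7500 = 0.7500

v = 0.7500, ω = 0.7500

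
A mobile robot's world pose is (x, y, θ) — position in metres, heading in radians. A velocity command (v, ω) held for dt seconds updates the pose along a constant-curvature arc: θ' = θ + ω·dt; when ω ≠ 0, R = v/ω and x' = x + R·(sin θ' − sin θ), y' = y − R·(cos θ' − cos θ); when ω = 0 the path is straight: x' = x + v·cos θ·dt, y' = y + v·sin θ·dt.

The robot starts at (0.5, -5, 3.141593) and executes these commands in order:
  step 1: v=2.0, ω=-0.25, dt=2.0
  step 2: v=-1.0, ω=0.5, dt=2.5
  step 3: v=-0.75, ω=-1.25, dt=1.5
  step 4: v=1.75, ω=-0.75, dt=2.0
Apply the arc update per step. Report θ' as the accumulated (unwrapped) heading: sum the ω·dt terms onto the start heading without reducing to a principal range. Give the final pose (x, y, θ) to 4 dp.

(0.8899, -0.8743, 0.5166)

step 1: θ'=2.6416 (R=-8.0000) → pose (-3.3354, -4.0207, 2.6416)
step 2: θ'=3.8916 (R=-2.0000) → pose (-1.0133, -3.7289, 3.8916)
step 3: θ'=2.0166 (R=0.6000) → pose (-0.0629, -3.9092, 2.0166)
step 4: θ'=0.5166 (R=-2.3333) → pose (0.8899, -0.8743, 0.5166)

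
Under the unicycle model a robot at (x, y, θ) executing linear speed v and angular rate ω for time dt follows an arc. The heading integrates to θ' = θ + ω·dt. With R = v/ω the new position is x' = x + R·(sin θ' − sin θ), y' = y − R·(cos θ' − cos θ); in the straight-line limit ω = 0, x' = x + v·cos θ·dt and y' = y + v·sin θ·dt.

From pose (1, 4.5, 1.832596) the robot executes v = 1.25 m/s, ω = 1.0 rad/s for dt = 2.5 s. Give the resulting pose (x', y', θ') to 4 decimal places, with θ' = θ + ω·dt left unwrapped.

(-1.3683, 4.6399, 4.3326)

θ' = 1.8326 + 1.0·2.5 = 4.3326
R = v/ω = 1.25/1.0 = 1.2500
x' = 1 + 1.2500·(sin 4.3326 − sin 1.8326) = -1.3683
y' = 4.5 − 1.2500·(cos 4.3326 − cos 1.8326) = 4.6399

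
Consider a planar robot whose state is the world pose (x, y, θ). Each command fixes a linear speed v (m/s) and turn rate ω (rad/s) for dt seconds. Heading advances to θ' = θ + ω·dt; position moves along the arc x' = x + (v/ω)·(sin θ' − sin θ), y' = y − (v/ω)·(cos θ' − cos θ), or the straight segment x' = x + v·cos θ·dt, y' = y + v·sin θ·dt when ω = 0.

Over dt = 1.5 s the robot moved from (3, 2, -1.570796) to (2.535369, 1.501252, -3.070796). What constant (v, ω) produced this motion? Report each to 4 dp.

Δθ = -3.070796 − -1.570796 = -1.500000
ω = Δθ/dt = -1.500000/1.5 = -1.0000
R = −Δy/(cos θ' − cos θ) = -0.5000
v = R·ω = -0.5000·-1.0000 = 0.5000

v = 0.5000, ω = -1.0000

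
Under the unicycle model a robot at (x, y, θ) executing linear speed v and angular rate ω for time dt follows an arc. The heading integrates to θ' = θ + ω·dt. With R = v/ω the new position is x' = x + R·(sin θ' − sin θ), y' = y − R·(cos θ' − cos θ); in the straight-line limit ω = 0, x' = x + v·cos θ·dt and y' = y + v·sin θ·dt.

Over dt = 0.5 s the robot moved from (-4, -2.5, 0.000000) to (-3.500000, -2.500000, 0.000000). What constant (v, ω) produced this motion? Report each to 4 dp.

Δθ = 0.000000 − 0.000000 = 0.000000
ω = Δθ/dt = 0.000000/0.5 = 0.0000
ω = 0 → v = (Δx·cos θ + Δy·sin θ)/dt = 1.0000

v = 1.0000, ω = 0.0000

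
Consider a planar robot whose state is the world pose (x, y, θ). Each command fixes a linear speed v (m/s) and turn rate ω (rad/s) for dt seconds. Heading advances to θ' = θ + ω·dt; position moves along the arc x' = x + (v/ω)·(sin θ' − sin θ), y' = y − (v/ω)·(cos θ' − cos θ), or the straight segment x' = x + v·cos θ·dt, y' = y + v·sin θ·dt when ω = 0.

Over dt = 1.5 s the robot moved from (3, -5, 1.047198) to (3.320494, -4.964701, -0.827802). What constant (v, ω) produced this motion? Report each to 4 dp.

v = 0.2500, ω = -1.2500

Δθ = -0.827802 − 1.047198 = -1.875000
ω = Δθ/dt = -1.875000/1.5 = -1.2500
R = Δx/(sin θ' − sin θ) = -0.2000
v = R·ω = -0.2000·-1.2500 = 0.2500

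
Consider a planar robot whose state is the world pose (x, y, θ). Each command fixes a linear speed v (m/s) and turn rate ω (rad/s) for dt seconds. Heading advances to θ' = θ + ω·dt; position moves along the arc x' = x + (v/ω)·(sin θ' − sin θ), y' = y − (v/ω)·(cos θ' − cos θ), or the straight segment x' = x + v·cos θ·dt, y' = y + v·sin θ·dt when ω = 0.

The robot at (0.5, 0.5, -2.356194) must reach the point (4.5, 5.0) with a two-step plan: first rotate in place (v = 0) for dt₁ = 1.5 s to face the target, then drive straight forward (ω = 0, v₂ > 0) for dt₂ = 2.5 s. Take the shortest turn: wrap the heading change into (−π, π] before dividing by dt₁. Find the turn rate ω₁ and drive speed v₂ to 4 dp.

heading to target = atan2(5−0.5, 4.5−0.5) = 0.8442
Δθ = wrap(0.8442 − -2.3562) = -3.0828; ω₁ = Δθ/dt₁ = -2.0552
distance = √((4.5−0.5)² + (5−0.5)²) = 6.0208; v₂ = distance/dt₂ = 2.4083

ω₁ = -2.0552, v₂ = 2.4083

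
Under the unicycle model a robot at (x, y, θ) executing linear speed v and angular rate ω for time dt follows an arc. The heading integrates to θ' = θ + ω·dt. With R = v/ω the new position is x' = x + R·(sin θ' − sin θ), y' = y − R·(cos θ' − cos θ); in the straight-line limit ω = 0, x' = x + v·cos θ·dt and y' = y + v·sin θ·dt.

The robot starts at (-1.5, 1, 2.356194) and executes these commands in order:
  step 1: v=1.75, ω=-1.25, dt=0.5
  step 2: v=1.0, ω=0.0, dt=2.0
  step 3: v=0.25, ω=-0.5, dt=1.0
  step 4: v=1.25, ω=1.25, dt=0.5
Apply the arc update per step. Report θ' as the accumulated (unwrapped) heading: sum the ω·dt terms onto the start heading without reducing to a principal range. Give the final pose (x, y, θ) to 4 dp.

(-2.1727, 4.6017, 1.8562)

step 1: θ'=1.7312 (R=-1.4000) → pose (-1.8921, 1.7664, 1.7312)
step 2: θ'=1.7312 (straight) → pose (-2.2115, 3.7407, 1.7312)
step 3: θ'=1.2312 (R=-0.5000) → pose (-2.1894, 3.9871, 1.2312)
step 4: θ'=1.8562 (R=1.0000) → pose (-2.1727, 4.6017, 1.8562)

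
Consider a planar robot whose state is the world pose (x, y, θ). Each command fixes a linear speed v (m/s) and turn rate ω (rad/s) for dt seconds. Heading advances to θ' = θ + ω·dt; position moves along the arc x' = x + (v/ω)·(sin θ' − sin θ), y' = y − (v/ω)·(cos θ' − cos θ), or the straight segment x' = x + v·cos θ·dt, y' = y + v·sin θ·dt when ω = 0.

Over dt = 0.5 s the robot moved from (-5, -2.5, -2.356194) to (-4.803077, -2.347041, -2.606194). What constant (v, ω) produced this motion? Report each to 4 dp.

v = -0.5000, ω = -0.5000

Δθ = -2.606194 − -2.356194 = -0.250000
ω = Δθ/dt = -0.250000/0.5 = -0.5000
R = Δx/(sin θ' − sin θ) = 1.0000
v = R·ω = 1.0000·-0.5000 = -0.5000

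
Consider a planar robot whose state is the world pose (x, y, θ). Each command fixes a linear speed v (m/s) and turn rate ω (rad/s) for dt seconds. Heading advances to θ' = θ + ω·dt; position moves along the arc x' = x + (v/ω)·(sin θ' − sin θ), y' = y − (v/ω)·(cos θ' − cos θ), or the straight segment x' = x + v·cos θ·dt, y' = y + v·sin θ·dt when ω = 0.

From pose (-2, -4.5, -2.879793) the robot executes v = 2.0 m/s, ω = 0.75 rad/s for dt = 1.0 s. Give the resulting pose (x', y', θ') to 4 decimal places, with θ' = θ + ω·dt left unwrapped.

θ' = -2.8798 + 0.75·1.0 = -2.1298
R = v/ω = 2.0/0.75 = 2.6667
x' = -2 + 2.6667·(sin -2.1298 − sin -2.8798) = -3.5706
y' = -4.5 − 2.6667·(cos -2.1298 − cos -2.8798) = -5.6616

(-3.5706, -5.6616, -2.1298)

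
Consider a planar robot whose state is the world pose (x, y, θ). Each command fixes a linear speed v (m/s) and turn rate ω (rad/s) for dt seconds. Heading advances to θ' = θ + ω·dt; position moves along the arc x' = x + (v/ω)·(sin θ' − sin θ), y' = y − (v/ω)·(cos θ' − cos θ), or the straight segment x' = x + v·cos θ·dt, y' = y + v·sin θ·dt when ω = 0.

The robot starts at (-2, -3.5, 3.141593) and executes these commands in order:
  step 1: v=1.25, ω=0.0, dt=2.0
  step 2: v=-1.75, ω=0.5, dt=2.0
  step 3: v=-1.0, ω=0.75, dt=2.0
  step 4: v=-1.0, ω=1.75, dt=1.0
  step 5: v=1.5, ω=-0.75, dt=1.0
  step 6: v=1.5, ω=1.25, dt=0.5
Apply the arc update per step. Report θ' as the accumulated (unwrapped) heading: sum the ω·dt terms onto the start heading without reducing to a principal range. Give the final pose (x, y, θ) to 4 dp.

step 1: θ'=3.1416 (straight) → pose (-4.5000, -3.5000, 3.1416)
step 2: θ'=4.1416 (R=-3.5000) → pose (-1.5549, -1.8911, 4.1416)
step 3: θ'=5.6416 (R=-1.3333) → pose (-1.8789, -0.1025, 5.6416)
step 4: θ'=7.3916 (R=-0.5714) → pose (-2.7323, -0.3054, 7.3916)
step 5: θ'=6.6416 (R=-2.0000) → pose (-1.6438, 0.6754, 6.6416)
step 6: θ'=7.2666 (R=1.2000) → pose (-1.0659, 1.1341, 7.2666)

(-1.0659, 1.1341, 7.2666)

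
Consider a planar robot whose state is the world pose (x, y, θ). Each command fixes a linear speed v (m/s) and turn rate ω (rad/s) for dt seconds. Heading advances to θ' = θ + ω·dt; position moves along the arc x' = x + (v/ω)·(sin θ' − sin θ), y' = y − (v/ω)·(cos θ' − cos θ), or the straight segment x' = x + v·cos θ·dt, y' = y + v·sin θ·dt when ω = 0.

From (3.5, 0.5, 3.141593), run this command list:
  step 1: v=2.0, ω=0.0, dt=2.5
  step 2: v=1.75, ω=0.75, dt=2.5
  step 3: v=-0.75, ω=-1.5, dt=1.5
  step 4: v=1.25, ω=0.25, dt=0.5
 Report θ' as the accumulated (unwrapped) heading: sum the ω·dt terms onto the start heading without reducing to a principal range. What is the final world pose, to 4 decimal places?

(-3.6604, -1.7252, 2.8916)

step 1: θ'=3.1416 (straight) → pose (-1.5000, 0.5000, 3.1416)
step 2: θ'=5.0166 (R=2.3333) → pose (-3.7262, -2.5322, 5.0166)
step 3: θ'=2.7666 (R=0.5000) → pose (-3.0660, -1.9172, 2.7666)
step 4: θ'=2.8916 (R=5.0000) → pose (-3.6604, -1.7252, 2.8916)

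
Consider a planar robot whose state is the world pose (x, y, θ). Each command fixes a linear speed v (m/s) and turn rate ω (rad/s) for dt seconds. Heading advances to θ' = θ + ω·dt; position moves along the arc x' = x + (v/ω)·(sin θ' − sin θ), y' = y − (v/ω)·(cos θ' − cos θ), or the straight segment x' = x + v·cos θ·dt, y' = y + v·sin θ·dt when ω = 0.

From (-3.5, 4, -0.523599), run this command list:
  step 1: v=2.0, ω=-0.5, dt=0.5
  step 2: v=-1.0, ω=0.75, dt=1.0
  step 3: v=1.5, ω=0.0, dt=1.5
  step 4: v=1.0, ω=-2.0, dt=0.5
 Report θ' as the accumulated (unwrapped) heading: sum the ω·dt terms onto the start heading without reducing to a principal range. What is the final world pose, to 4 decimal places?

(-0.9407, 3.4838, -1.0236)

step 1: θ'=-0.7736 (R=-4.0000) → pose (-2.7051, 3.3975, -0.7736)
step 2: θ'=-0.0236 (R=-1.3333) → pose (-3.6053, 3.7766, -0.0236)
step 3: θ'=-0.0236 (straight) → pose (-1.3559, 3.7235, -0.0236)
step 4: θ'=-1.0236 (R=-0.5000) → pose (-0.9407, 3.4838, -1.0236)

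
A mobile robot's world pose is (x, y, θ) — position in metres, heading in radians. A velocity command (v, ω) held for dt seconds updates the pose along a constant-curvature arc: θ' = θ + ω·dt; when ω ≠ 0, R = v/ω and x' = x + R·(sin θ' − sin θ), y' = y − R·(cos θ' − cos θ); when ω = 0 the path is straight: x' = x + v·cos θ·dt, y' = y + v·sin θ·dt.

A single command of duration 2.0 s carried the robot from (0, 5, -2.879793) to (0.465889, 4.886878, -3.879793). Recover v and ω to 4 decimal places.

v = -0.2500, ω = -0.5000

Δθ = -3.879793 − -2.879793 = -1.000000
ω = Δθ/dt = -1.000000/2.0 = -0.5000
R = Δx/(sin θ' − sin θ) = 0.5000
v = R·ω = 0.5000·-0.5000 = -0.2500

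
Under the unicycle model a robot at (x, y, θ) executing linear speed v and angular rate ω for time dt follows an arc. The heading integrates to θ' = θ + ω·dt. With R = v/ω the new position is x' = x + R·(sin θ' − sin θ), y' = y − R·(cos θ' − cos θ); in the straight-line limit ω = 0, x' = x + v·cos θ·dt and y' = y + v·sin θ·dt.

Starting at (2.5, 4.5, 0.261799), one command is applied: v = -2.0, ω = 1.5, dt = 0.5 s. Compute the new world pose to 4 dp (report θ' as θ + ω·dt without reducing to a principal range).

(1.7147, 3.9192, 1.0118)

θ' = 0.2618 + 1.5·0.5 = 1.0118
R = v/ω = -2.0/1.5 = -1.3333
x' = 2.5 + -1.3333·(sin 1.0118 − sin 0.2618) = 1.7147
y' = 4.5 − -1.3333·(cos 1.0118 − cos 0.2618) = 3.9192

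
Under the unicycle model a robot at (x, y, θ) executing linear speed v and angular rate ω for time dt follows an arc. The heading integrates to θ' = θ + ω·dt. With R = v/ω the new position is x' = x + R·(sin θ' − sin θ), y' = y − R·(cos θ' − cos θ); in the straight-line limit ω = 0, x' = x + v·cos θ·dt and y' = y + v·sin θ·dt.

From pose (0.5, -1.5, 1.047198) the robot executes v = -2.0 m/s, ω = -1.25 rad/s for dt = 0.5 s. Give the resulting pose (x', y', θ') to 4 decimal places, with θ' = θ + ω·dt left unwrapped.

(-0.2300, -2.1595, 0.4222)

θ' = 1.0472 + -1.25·0.5 = 0.4222
R = v/ω = -2.0/-1.25 = 1.6000
x' = 0.5 + 1.6000·(sin 0.4222 − sin 1.0472) = -0.2300
y' = -1.5 − 1.6000·(cos 0.4222 − cos 1.0472) = -2.1595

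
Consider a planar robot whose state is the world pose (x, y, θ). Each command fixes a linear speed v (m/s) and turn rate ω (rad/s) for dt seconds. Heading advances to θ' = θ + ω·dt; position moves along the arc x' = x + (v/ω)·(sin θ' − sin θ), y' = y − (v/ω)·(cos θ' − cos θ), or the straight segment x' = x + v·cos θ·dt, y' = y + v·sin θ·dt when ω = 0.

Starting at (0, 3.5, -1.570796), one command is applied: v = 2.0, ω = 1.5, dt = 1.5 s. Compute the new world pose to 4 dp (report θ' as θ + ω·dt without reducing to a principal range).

θ' = -1.5708 + 1.5·1.5 = 0.6792
R = v/ω = 2.0/1.5 = 1.3333
x' = 0 + 1.3333·(sin 0.6792 − sin -1.5708) = 2.1709
y' = 3.5 − 1.3333·(cos 0.6792 − cos -1.5708) = 2.4626

(2.1709, 2.4626, 0.6792)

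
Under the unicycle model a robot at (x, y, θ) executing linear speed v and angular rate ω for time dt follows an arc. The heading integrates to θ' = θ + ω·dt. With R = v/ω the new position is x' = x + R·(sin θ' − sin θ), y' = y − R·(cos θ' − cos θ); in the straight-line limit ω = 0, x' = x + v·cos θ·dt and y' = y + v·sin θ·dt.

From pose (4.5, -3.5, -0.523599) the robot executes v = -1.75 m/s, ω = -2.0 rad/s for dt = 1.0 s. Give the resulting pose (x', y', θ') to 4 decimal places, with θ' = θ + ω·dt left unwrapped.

θ' = -0.5236 + -2.0·1.0 = -2.5236
R = v/ω = -1.75/-2.0 = 0.8750
x' = 4.5 + 0.8750·(sin -2.5236 − sin -0.5236) = 4.4305
y' = -3.5 − 0.8750·(cos -2.5236 − cos -0.5236) = -2.0291

(4.4305, -2.0291, -2.5236)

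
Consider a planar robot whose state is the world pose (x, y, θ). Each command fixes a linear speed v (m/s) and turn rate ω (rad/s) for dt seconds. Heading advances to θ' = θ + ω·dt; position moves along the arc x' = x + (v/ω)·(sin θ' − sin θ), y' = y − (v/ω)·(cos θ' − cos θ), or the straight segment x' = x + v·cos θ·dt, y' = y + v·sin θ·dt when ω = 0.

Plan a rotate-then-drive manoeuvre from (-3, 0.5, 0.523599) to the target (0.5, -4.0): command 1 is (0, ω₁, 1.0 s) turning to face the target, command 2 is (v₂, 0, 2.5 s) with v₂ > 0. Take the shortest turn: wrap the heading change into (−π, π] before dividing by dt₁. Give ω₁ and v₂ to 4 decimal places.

heading to target = atan2(-4−0.5, 0.5−-3) = -0.9098
Δθ = wrap(-0.9098 − 0.5236) = -1.4334; ω₁ = Δθ/dt₁ = -1.4334
distance = √((0.5−-3)² + (-4−0.5)²) = 5.7009; v₂ = distance/dt₂ = 2.2804

ω₁ = -1.4334, v₂ = 2.2804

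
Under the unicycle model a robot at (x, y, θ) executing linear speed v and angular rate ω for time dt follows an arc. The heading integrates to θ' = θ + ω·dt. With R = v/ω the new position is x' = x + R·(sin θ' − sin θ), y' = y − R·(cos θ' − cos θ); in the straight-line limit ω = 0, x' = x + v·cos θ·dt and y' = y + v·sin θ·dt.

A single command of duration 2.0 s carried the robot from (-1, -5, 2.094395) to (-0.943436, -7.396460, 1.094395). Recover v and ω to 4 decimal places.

Δθ = 1.094395 − 2.094395 = -1.000000
ω = Δθ/dt = -1.000000/2.0 = -0.5000
R = −Δy/(cos θ' − cos θ) = 2.5000
v = R·ω = 2.5000·-0.5000 = -1.2500

v = -1.2500, ω = -0.5000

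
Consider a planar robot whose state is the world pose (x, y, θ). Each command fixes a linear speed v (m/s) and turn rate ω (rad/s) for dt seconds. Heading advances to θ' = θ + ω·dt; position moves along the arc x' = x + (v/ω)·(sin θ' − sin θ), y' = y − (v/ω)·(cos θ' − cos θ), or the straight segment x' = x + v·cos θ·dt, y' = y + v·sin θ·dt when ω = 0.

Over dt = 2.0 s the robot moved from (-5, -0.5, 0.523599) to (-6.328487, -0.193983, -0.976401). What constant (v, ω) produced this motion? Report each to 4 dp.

Δθ = -0.976401 − 0.523599 = -1.500000
ω = Δθ/dt = -1.500000/2.0 = -0.7500
R = Δx/(sin θ' − sin θ) = 1.0000
v = R·ω = 1.0000·-0.7500 = -0.7500

v = -0.7500, ω = -0.7500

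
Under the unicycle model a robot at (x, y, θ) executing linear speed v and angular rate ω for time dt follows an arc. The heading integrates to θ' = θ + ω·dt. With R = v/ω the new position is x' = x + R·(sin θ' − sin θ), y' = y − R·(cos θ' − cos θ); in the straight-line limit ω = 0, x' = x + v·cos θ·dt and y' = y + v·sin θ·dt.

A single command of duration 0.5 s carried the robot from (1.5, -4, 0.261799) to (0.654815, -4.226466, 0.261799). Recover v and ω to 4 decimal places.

Δθ = 0.261799 − 0.261799 = 0.000000
ω = Δθ/dt = 0.000000/0.5 = 0.0000
ω = 0 → v = (Δx·cos θ + Δy·sin θ)/dt = -1.7500

v = -1.7500, ω = 0.0000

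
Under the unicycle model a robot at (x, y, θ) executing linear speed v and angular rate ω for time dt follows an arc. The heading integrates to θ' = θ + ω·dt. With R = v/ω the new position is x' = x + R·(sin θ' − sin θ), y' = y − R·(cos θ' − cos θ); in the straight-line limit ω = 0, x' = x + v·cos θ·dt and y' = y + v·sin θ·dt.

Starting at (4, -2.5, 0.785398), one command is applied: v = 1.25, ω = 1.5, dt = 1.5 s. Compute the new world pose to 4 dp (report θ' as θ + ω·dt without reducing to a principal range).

(3.4991, -1.0821, 3.0354)

θ' = 0.7854 + 1.5·1.5 = 3.0354
R = v/ω = 1.25/1.5 = 0.8333
x' = 4 + 0.8333·(sin 3.0354 − sin 0.7854) = 3.4991
y' = -2.5 − 0.8333·(cos 3.0354 − cos 0.7854) = -1.0821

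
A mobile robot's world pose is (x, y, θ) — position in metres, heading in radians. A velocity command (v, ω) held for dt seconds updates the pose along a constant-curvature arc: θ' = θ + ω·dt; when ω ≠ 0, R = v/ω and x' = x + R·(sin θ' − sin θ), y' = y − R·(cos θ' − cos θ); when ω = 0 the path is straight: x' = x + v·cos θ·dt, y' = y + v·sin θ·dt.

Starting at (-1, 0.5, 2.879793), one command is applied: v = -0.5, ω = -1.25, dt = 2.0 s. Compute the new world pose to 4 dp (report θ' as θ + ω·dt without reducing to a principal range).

(-0.9552, -0.2579, 0.3798)

θ' = 2.8798 + -1.25·2.0 = 0.3798
R = v/ω = -0.5/-1.25 = 0.4000
x' = -1 + 0.4000·(sin 0.3798 − sin 2.8798) = -0.9552
y' = 0.5 − 0.4000·(cos 0.3798 − cos 2.8798) = -0.2579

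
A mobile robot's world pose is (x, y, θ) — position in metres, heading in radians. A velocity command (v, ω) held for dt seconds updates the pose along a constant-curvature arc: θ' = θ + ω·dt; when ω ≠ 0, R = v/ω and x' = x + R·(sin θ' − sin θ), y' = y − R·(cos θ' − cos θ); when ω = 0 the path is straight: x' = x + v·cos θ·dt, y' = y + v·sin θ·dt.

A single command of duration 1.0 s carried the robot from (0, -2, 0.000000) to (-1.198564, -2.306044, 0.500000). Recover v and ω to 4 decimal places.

Δθ = 0.500000 − 0.000000 = 0.500000
ω = Δθ/dt = 0.500000/1.0 = 0.5000
R = Δx/(sin θ' − sin θ) = -2.5000
v = R·ω = -2.5000·0.5000 = -1.2500

v = -1.2500, ω = 0.5000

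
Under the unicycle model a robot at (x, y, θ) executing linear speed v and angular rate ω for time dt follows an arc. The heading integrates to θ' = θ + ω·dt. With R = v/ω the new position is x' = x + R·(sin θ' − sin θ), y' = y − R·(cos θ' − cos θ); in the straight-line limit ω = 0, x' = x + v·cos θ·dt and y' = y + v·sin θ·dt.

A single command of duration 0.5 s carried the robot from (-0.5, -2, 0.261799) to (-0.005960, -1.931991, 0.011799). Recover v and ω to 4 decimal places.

v = 1.0000, ω = -0.5000

Δθ = 0.011799 − 0.261799 = -0.250000
ω = Δθ/dt = -0.250000/0.5 = -0.5000
R = Δx/(sin θ' − sin θ) = -2.0000
v = R·ω = -2.0000·-0.5000 = 1.0000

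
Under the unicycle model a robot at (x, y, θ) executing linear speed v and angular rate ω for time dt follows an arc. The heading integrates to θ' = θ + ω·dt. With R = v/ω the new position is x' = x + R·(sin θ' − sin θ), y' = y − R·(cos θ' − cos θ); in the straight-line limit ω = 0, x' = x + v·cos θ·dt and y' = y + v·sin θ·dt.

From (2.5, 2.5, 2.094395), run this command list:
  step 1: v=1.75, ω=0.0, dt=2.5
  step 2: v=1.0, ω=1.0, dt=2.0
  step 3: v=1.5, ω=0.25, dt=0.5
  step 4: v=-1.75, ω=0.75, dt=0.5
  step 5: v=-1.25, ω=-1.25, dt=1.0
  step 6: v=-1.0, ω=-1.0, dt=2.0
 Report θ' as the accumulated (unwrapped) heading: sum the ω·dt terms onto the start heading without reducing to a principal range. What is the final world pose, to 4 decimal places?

(0.4653, 6.2189, 1.3444)

step 1: θ'=2.0944 (straight) → pose (0.3125, 6.2889, 2.0944)
step 2: θ'=4.0944 (R=1.0000) → pose (-1.3686, 6.3683, 4.0944)
step 3: θ'=4.2194 (R=6.0000) → pose (-1.7638, 5.7314, 4.2194)
step 4: θ'=4.5944 (R=-2.3333) → pose (-1.5022, 6.5611, 4.5944)
step 5: θ'=3.3444 (R=1.0000) → pose (-0.7106, 7.4228, 3.3444)
step 6: θ'=1.3444 (R=1.0000) → pose (0.4653, 6.2189, 1.3444)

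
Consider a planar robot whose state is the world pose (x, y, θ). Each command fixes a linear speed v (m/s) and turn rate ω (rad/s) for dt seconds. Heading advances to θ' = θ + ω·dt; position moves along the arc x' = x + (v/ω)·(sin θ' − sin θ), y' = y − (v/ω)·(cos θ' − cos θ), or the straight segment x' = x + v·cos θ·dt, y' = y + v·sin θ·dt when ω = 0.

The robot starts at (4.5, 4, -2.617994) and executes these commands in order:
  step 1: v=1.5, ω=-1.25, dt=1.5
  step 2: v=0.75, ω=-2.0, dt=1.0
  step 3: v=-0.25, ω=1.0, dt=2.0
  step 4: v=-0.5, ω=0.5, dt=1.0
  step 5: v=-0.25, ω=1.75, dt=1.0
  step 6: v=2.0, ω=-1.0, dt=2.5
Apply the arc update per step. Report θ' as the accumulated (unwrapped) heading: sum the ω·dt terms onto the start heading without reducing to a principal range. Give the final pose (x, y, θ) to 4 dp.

step 1: θ'=-4.4930 (R=-1.2000) → pose (2.7288, 4.7781, -4.4930)
step 2: θ'=-6.4930 (R=-0.3750) → pose (3.1729, 5.2265, -6.4930)
step 3: θ'=-4.4930 (R=-0.2500) → pose (2.8768, 4.9275, -4.4930)
step 4: θ'=-3.9930 (R=-1.0000) → pose (3.1006, 4.4862, -3.9930)
step 5: θ'=-2.2430 (R=-0.1429) → pose (3.3199, 4.4914, -2.2430)
step 6: θ'=-4.7430 (R=-2.0000) → pose (-0.2441, 5.7980, -4.7430)

(-0.2441, 5.7980, -4.7430)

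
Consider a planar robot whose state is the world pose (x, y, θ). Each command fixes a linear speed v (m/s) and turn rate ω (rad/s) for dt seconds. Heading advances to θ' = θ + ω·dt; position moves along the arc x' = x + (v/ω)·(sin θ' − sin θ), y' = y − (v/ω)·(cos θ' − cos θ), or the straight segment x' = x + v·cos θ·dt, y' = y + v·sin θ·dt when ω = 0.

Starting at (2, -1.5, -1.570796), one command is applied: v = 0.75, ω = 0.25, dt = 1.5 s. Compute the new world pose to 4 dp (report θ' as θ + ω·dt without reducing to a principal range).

(2.2085, -2.5988, -1.1958)

θ' = -1.5708 + 0.25·1.5 = -1.1958
R = v/ω = 0.75/0.25 = 3.0000
x' = 2 + 3.0000·(sin -1.1958 − sin -1.5708) = 2.2085
y' = -1.5 − 3.0000·(cos -1.1958 − cos -1.5708) = -2.5988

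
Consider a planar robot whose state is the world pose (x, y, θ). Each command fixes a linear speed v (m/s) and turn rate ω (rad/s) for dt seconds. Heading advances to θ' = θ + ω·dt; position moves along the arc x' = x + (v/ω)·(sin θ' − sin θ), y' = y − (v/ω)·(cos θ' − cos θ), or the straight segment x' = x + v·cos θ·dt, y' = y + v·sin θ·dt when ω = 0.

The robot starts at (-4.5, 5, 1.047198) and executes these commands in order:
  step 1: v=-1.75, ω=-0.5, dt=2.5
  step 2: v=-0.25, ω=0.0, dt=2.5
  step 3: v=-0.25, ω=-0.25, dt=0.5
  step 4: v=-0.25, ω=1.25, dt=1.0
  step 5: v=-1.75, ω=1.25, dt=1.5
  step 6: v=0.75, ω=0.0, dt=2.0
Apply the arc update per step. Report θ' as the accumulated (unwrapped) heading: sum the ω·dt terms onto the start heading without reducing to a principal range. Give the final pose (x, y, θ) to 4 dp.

(-9.9615, 1.7548, 2.7972)

step 1: θ'=-0.2028 (R=3.5000) → pose (-8.2360, 3.3217, -0.2028)
step 2: θ'=-0.2028 (straight) → pose (-8.8482, 3.4476, -0.2028)
step 3: θ'=-0.3278 (R=1.0000) → pose (-8.9688, 3.4804, -0.3278)
step 4: θ'=0.9222 (R=-0.2000) → pose (-9.1926, 3.4118, 0.9222)
step 5: θ'=2.7972 (R=-1.4000) → pose (-8.5495, 1.2483, 2.7972)
step 6: θ'=2.7972 (straight) → pose (-9.9615, 1.7548, 2.7972)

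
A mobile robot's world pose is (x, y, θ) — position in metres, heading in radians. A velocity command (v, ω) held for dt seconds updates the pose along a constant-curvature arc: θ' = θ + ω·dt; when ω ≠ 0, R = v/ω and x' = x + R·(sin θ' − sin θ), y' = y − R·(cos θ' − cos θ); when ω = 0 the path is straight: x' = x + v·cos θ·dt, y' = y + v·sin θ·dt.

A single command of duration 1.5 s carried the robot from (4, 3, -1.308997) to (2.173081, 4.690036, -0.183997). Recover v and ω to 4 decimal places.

v = -1.7500, ω = 0.7500

Δθ = -0.183997 − -1.308997 = 1.125000
ω = Δθ/dt = 1.125000/1.5 = 0.7500
R = Δx/(sin θ' − sin θ) = -2.3333
v = R·ω = -2.3333·0.7500 = -1.7500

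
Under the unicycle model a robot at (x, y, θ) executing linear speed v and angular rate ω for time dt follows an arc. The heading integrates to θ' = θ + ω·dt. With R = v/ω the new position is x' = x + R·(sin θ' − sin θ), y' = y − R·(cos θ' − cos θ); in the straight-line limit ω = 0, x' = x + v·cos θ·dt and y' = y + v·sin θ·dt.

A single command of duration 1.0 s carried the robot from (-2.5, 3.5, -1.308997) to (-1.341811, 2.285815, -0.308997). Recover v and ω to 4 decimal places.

v = 1.7500, ω = 1.0000

Δθ = -0.308997 − -1.308997 = 1.000000
ω = Δθ/dt = 1.000000/1.0 = 1.0000
R = −Δy/(cos θ' − cos θ) = 1.7500
v = R·ω = 1.7500·1.0000 = 1.7500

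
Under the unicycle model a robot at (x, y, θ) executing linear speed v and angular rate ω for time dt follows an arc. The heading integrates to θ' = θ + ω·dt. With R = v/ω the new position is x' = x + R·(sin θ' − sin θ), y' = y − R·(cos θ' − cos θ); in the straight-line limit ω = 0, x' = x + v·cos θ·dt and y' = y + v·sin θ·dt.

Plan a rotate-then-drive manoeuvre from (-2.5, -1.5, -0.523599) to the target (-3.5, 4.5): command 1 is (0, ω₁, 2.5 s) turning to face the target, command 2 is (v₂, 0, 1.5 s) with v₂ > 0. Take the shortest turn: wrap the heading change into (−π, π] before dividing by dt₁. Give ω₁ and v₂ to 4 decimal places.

heading to target = atan2(4.5−-1.5, -3.5−-2.5) = 1.7359
Δθ = wrap(1.7359 − -0.5236) = 2.2595; ω₁ = Δθ/dt₁ = 0.9038
distance = √((-3.5−-2.5)² + (4.5−-1.5)²) = 6.0828; v₂ = distance/dt₂ = 4.0552

ω₁ = 0.9038, v₂ = 4.0552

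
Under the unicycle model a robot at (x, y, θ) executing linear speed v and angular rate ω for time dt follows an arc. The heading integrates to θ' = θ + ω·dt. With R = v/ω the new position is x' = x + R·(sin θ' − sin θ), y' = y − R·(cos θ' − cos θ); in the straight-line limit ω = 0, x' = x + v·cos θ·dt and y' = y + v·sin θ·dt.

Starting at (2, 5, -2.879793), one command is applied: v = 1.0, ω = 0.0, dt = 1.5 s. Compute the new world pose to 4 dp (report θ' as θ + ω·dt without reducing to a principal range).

(0.5511, 4.6118, -2.8798)

θ' = -2.8798 + 0.0·1.5 = -2.8798
ω = 0 → straight: x' = 2 + 1.0·cos(-2.8798)·1.5 = 0.5511
y' = 5 + 1.0·sin(-2.8798)·1.5 = 4.6118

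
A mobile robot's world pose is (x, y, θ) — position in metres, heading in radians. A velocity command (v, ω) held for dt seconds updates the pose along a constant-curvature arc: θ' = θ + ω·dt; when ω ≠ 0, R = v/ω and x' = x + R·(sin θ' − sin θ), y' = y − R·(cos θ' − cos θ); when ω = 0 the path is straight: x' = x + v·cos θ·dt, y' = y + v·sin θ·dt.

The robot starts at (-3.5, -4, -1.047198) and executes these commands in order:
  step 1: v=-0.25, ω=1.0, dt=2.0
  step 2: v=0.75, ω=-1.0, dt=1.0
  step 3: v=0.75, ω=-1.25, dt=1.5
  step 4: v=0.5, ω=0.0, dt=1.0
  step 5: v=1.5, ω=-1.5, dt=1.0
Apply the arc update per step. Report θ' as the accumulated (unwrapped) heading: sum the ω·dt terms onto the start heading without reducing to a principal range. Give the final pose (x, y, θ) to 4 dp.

(-4.1265, -5.5575, -3.4222)

step 1: θ'=0.9528 (R=-0.2500) → pose (-3.9203, -3.9801, 0.9528)
step 2: θ'=-0.0472 (R=-0.7500) → pose (-3.2736, -3.6655, -0.0472)
step 3: θ'=-1.9222 (R=-0.6000) → pose (-2.7386, -4.4714, -1.9222)
step 4: θ'=-1.9222 (straight) → pose (-2.9107, -4.9408, -1.9222)
step 5: θ'=-3.4222 (R=-1.0000) → pose (-4.1265, -5.5575, -3.4222)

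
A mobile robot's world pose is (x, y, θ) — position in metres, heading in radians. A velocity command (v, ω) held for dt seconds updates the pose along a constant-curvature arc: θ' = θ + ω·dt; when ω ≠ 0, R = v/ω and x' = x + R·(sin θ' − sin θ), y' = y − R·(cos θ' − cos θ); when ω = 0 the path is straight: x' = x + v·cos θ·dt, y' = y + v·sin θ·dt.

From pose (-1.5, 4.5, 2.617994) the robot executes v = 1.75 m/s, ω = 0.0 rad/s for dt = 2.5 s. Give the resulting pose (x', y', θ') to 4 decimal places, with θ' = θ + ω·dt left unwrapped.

(-5.2889, 6.6875, 2.6180)

θ' = 2.6180 + 0.0·2.5 = 2.6180
ω = 0 → straight: x' = -1.5 + 1.75·cos(2.6180)·2.5 = -5.2889
y' = 4.5 + 1.75·sin(2.6180)·2.5 = 6.6875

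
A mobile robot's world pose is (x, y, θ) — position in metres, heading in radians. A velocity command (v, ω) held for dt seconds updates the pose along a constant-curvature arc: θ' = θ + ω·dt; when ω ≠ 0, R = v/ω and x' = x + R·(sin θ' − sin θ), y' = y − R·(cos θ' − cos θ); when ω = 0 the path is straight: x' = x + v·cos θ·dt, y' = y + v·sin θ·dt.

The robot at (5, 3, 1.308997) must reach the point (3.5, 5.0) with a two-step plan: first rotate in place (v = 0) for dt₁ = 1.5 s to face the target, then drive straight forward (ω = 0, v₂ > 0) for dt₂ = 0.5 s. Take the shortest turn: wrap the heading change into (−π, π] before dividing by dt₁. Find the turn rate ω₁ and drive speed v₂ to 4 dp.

ω₁ = 0.6035, v₂ = 5.0000

heading to target = atan2(5−3, 3.5−5) = 2.2143
Δθ = wrap(2.2143 − 1.3090) = 0.9053; ω₁ = Δθ/dt₁ = 0.6035
distance = √((3.5−5)² + (5−3)²) = 2.5000; v₂ = distance/dt₂ = 5.0000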